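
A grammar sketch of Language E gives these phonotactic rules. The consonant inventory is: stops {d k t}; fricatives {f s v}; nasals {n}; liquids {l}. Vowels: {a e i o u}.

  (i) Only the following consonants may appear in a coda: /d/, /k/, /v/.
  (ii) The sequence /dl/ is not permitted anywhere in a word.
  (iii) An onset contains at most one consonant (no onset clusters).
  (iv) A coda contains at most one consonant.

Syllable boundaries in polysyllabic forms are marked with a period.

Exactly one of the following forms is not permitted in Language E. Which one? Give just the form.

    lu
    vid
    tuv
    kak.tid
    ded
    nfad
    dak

nfad

lu — σ1 onset /l/, coda /∅/ ok → permitted
vid — σ1 onset /v/, coda /d/ ok → permitted
tuv — σ1 onset /t/, coda /v/ ok → permitted
kak.tid — σ1 onset /k/, coda /k/ ok; σ2 onset /t/, coda /d/ ok → permitted
ded — σ1 onset /d/, coda /d/ ok → permitted
nfad — violates constraint (iii): syllable 1 onset /nf/ has 2 consonants (> 1) → not permitted
dak — σ1 onset /d/, coda /k/ ok → permitted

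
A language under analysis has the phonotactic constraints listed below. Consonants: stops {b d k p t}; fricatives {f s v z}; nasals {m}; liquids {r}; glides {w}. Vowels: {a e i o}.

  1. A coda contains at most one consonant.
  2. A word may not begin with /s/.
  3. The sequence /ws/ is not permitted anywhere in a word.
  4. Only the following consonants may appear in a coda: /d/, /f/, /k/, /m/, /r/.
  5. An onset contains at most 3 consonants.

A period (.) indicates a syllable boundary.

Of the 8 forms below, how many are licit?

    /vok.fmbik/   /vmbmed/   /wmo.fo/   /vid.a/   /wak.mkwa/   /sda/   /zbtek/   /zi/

/vok.fmbik/ — σ1 onset /v/, coda /k/ ok; σ2 onset /fmb/ (3C), coda /k/ ok → licit
/vmbmed/ — violates constraint 5: syllable 1 onset /vmbm/ has 4 consonants (> 3) → illicit
/wmo.fo/ — σ1 onset /wm/ (2C), coda /∅/ ok; σ2 onset /f/, coda /∅/ ok → licit
/vid.a/ — σ1 onset /v/, coda /d/ ok; σ2 onset /∅/, coda /∅/ ok → licit
/wak.mkwa/ — σ1 onset /w/, coda /k/ ok; σ2 onset /mkw/ (3C), coda /∅/ ok → licit
/sda/ — violates constraint 2: word begins with /s/ → illicit
/zbtek/ — σ1 onset /zbt/ (3C), coda /k/ ok → licit
/zi/ — σ1 onset /z/, coda /∅/ ok → licit
Licit: /vok.fmbik/, /wmo.fo/, /vid.a/, /wak.mkwa/, /zbtek/, /zi/ → 6.

6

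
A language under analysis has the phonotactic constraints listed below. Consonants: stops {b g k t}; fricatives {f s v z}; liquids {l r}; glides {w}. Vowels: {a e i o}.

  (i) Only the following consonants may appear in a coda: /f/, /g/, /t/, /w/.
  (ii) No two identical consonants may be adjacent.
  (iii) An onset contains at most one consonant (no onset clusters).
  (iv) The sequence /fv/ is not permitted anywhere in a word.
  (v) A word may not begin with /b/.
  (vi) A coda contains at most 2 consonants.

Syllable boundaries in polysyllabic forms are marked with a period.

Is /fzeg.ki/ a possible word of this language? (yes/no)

no

/fzeg.ki/ — violates constraint (iii): syllable 1 onset /fz/ has 2 consonants (> 1) → illicit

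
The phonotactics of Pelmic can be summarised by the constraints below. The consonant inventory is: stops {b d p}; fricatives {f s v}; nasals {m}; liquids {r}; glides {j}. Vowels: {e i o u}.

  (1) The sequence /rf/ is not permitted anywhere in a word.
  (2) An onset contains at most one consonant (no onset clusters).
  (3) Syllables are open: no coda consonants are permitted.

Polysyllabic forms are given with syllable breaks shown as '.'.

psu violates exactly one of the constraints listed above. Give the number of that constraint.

psu: syllable 1 onset /ps/ has 2 consonants (> 1).
This is a violation of constraint 2: "An onset contains at most one consonant (no onset clusters)."
The remaining constraints (1, 3) are satisfied.

2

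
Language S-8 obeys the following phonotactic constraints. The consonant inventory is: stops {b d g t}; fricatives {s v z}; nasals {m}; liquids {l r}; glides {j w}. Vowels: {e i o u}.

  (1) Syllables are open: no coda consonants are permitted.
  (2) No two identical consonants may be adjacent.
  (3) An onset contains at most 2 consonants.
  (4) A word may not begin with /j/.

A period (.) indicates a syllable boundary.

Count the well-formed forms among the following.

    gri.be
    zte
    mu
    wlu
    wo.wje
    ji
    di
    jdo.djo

gri.be — σ1 onset /gr/ (2C), coda /∅/ ok; σ2 onset /b/, coda /∅/ ok → well-formed
zte — σ1 onset /zt/ (2C), coda /∅/ ok → well-formed
mu — σ1 onset /m/, coda /∅/ ok → well-formed
wlu — σ1 onset /wl/ (2C), coda /∅/ ok → well-formed
wo.wje — σ1 onset /w/, coda /∅/ ok; σ2 onset /wj/ (2C), coda /∅/ ok → well-formed
ji — violates constraint 4: word begins with /j/ → ill-formed
di — σ1 onset /d/, coda /∅/ ok → well-formed
jdo.djo — violates constraint 4: word begins with /j/ → ill-formed
Well-formed: gri.be, zte, mu, wlu, wo.wje, di → 6.

6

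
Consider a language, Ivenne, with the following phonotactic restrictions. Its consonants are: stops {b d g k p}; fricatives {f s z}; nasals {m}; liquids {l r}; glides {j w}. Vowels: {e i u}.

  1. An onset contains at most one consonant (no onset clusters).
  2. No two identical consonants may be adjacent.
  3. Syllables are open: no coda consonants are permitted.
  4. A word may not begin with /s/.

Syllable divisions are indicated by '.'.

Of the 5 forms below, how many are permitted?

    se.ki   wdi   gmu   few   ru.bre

se.ki — violates constraint 4: word begins with /s/ → not permitted
wdi — violates constraint 1: syllable 1 onset /wd/ has 2 consonants (> 1) → not permitted
gmu — violates constraint 1: syllable 1 onset /gm/ has 2 consonants (> 1) → not permitted
few — violates constraint 3: syllable 1 coda /w/ has 1 consonant (> 0) → not permitted
ru.bre — violates constraint 1: syllable 2 onset /br/ has 2 consonants (> 1) → not permitted
No form is permitted → 0.

0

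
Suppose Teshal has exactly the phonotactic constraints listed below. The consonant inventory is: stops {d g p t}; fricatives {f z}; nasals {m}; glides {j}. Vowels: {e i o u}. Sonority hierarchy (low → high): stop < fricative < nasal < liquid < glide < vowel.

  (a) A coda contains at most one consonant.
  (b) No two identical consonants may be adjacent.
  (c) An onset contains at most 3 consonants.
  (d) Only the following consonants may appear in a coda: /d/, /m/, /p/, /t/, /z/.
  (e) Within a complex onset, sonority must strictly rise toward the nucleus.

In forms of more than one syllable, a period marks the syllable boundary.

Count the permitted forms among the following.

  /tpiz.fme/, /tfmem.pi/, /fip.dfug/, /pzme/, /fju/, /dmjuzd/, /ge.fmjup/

4

/tpiz.fme/ — violates constraint (e): syllable 1 onset /tp/: /t/ (stop, 1) → /p/ (stop, 1) does not rise → not permitted
/tfmem.pi/ — σ1 onset /tfm/ (1→2→3 rises), coda /m/ ok; σ2 onset /p/, coda /∅/ ok → permitted
/fip.dfug/ — violates constraint (d): syllable 2 coda contains /g/, which is not a licensed coda consonant → not permitted
/pzme/ — σ1 onset /pzm/ (1→2→3 rises), coda /∅/ ok → permitted
/fju/ — σ1 onset /fj/ (2→5 rises), coda /∅/ ok → permitted
/dmjuzd/ — violates constraint (a): syllable 1 coda /zd/ has 2 consonants (> 1) → not permitted
/ge.fmjup/ — σ1 onset /g/, coda /∅/ ok; σ2 onset /fmj/ (2→3→5 rises), coda /p/ ok → permitted
Permitted: /tfmem.pi/, /pzme/, /fju/, /ge.fmjup/ → 4.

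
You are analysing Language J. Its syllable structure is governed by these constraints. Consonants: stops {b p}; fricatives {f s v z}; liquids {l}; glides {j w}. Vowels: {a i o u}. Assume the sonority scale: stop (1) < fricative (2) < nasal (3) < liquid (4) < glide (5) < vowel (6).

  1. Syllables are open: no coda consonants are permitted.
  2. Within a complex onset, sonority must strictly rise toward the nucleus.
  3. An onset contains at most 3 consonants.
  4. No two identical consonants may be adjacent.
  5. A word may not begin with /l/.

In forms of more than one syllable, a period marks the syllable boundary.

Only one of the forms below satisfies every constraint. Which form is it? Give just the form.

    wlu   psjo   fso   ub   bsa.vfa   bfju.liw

psjo

wlu — violates constraint 2: syllable 1 onset /wl/: /w/ (glide, 5) → /l/ (liquid, 4) does not rise → illicit
psjo — σ1 onset /psj/ (1→2→5 rises), coda /∅/ ok → licit
fso — violates constraint 2: syllable 1 onset /fs/: /f/ (fricative, 2) → /s/ (fricative, 2) does not rise → illicit
ub — violates constraint 1: syllable 1 coda /b/ has 1 consonant (> 0) → illicit
bsa.vfa — violates constraint 2: syllable 2 onset /vf/: /v/ (fricative, 2) → /f/ (fricative, 2) does not rise → illicit
bfju.liw — violates constraint 1: syllable 2 coda /w/ has 1 consonant (> 0) → illicit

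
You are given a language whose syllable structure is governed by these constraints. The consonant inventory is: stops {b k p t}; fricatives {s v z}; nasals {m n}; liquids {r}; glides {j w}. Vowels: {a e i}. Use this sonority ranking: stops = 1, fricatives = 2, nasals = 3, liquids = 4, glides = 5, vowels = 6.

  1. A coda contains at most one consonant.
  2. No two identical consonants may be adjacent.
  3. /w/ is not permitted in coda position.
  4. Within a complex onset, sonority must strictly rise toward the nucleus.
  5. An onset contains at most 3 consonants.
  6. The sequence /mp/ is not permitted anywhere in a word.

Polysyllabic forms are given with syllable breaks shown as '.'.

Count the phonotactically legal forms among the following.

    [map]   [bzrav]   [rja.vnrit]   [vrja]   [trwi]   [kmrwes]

[map] — σ1 onset /m/, coda /p/ ok → phonotactically legal
[bzrav] — σ1 onset /bzr/ (1→2→4 rises), coda /v/ ok → phonotactically legal
[rja.vnrit] — σ1 onset /rj/ (4→5 rises), coda /∅/ ok; σ2 onset /vnr/ (2→3→4 rises), coda /t/ ok → phonotactically legal
[vrja] — σ1 onset /vrj/ (2→4→5 rises), coda /∅/ ok → phonotactically legal
[trwi] — σ1 onset /trw/ (1→4→5 rises), coda /∅/ ok → phonotactically legal
[kmrwes] — violates constraint 5: syllable 1 onset /kmrw/ has 4 consonants (> 3) → phonotactically illegal
Phonotactically legal: [map], [bzrav], [rja.vnrit], [vrja], [trwi] → 5.

5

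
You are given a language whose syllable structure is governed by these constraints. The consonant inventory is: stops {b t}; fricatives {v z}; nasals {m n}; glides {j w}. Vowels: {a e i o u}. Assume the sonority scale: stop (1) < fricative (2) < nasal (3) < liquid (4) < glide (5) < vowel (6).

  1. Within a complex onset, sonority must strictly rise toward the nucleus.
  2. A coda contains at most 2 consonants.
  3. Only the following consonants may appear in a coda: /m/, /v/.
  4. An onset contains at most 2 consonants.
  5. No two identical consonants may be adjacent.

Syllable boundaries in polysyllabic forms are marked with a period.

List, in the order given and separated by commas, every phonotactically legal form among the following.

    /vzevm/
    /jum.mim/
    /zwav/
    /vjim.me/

/vzevm/ — violates constraint 1: syllable 1 onset /vz/: /v/ (fricative, 2) → /z/ (fricative, 2) does not rise → phonotactically illegal
/jum.mim/ — violates constraint 5: adjacent identical consonants /mm/ → phonotactically illegal
/zwav/ — σ1 onset /zw/ (2→5 rises), coda /v/ ok → phonotactically legal
/vjim.me/ — violates constraint 5: adjacent identical consonants /mm/ → phonotactically illegal

/zwav/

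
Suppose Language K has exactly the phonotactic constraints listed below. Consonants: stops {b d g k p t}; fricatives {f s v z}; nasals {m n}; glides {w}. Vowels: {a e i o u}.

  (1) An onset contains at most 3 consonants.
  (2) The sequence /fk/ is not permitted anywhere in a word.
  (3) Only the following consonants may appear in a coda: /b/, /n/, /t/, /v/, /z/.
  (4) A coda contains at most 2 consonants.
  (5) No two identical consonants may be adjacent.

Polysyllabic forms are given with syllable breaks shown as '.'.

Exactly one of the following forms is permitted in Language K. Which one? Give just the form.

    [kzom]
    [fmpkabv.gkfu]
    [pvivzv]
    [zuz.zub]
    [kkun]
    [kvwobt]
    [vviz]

[kzom] — violates constraint 3: syllable 1 coda contains /m/, which is not a licensed coda consonant → not permitted
[fmpkabv.gkfu] — violates constraint 1: syllable 1 onset /fmpk/ has 4 consonants (> 3) → not permitted
[pvivzv] — violates constraint 4: syllable 1 coda /vzv/ has 3 consonants (> 2) → not permitted
[zuz.zub] — violates constraint 5: adjacent identical consonants /zz/ → not permitted
[kkun] — violates constraint 5: adjacent identical consonants /kk/ → not permitted
[kvwobt] — σ1 onset /kvw/ (3C), coda /bt/ (2C) ok → permitted
[vviz] — violates constraint 5: adjacent identical consonants /vv/ → not permitted

[kvwobt]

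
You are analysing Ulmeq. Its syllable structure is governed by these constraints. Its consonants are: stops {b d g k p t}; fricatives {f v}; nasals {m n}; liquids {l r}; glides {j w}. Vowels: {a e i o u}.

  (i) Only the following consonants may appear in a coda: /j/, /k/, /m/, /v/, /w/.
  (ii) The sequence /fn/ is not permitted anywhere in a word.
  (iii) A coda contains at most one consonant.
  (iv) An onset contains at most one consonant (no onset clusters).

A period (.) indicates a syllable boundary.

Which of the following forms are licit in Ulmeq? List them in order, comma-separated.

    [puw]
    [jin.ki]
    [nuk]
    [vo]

[puw], [nuk], [vo]

[puw] — σ1 onset /p/, coda /w/ ok → licit
[jin.ki] — violates constraint (i): syllable 1 coda contains /n/, which is not a licensed coda consonant → illicit
[nuk] — σ1 onset /n/, coda /k/ ok → licit
[vo] — σ1 onset /v/, coda /∅/ ok → licit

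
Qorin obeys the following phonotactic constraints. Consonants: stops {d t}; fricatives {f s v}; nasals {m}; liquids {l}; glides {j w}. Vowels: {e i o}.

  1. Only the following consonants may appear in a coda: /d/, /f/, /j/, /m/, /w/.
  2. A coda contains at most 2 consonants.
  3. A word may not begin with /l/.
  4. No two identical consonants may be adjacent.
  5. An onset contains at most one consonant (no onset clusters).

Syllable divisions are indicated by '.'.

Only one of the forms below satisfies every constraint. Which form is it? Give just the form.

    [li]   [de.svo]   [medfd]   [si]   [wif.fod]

[li] — violates constraint 3: word begins with /l/ → phonotactically illegal
[de.svo] — violates constraint 5: syllable 2 onset /sv/ has 2 consonants (> 1) → phonotactically illegal
[medfd] — violates constraint 2: syllable 1 coda /dfd/ has 3 consonants (> 2) → phonotactically illegal
[si] — σ1 onset /s/, coda /∅/ ok → phonotactically legal
[wif.fod] — violates constraint 4: adjacent identical consonants /ff/ → phonotactically illegal

[si]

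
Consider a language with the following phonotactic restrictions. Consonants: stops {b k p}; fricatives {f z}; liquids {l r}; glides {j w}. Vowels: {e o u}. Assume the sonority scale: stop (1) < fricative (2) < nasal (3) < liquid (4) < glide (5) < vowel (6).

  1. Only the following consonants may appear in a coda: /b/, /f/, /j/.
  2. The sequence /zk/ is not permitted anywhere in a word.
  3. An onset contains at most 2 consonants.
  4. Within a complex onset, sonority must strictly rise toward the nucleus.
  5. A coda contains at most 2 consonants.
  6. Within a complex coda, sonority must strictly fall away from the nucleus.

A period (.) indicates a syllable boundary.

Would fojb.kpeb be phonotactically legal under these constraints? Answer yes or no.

no

fojb.kpeb — violates constraint 4: syllable 2 onset /kp/: /k/ (stop, 1) → /p/ (stop, 1) does not rise → phonotactically illegal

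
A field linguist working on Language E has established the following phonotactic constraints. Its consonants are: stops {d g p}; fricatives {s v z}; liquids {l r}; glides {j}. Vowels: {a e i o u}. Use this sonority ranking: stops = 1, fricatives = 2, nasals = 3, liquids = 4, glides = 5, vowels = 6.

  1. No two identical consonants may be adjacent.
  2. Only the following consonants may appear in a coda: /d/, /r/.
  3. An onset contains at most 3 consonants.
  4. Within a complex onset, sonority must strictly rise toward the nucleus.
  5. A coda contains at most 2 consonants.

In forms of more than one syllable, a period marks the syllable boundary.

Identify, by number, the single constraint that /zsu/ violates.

/zsu/: syllable 1 onset /zs/: /z/ (fricative, 2) → /s/ (fricative, 2) does not rise.
This is a violation of constraint 4: "Within a complex onset, sonority must strictly rise toward the nucleus."
The remaining constraints (1, 2, 3, 5) are satisfied.

4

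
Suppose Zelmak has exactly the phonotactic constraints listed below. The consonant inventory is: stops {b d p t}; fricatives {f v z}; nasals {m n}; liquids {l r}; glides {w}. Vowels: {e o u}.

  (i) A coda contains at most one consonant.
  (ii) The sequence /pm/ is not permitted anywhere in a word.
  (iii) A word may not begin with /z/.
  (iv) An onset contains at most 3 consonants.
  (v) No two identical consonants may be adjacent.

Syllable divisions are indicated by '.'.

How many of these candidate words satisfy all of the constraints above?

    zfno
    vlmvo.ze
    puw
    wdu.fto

zfno — violates constraint (iii): word begins with /z/ → phonotactically illegal
vlmvo.ze — violates constraint (iv): syllable 1 onset /vlmv/ has 4 consonants (> 3) → phonotactically illegal
puw — σ1 onset /p/, coda /w/ ok → phonotactically legal
wdu.fto — σ1 onset /wd/ (2C), coda /∅/ ok; σ2 onset /ft/ (2C), coda /∅/ ok → phonotactically legal
Phonotactically legal: puw, wdu.fto → 2.

2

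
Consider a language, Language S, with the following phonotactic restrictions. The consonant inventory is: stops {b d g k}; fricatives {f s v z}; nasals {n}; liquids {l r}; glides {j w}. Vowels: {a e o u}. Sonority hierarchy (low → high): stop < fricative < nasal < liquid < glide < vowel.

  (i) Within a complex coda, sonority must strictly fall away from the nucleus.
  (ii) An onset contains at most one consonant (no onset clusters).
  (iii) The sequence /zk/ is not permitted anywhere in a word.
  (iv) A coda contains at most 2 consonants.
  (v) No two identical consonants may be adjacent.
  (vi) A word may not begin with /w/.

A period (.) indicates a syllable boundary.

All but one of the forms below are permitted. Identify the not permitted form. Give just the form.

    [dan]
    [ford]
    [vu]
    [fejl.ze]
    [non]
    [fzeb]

[dan] — σ1 onset /d/, coda /n/ ok → permitted
[ford] — σ1 onset /f/, coda /rd/ (4→1 falls) ok → permitted
[vu] — σ1 onset /v/, coda /∅/ ok → permitted
[fejl.ze] — σ1 onset /f/, coda /jl/ (5→4 falls) ok; σ2 onset /z/, coda /∅/ ok → permitted
[non] — σ1 onset /n/, coda /n/ ok → permitted
[fzeb] — violates constraint (ii): syllable 1 onset /fz/ has 2 consonants (> 1) → not permitted

[fzeb]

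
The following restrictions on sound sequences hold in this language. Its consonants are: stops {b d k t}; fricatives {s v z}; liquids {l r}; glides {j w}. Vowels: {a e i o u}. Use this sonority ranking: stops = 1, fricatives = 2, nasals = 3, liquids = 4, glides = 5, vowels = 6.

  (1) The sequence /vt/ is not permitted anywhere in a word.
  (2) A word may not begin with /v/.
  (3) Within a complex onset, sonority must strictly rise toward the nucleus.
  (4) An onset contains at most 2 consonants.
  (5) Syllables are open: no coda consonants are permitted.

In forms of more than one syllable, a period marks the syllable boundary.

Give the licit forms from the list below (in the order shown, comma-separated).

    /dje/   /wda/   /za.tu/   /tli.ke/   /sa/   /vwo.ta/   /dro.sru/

/dje/, /za.tu/, /tli.ke/, /sa/, /dro.sru/

/dje/ — σ1 onset /dj/ (1→5 rises), coda /∅/ ok → licit
/wda/ — violates constraint 3: syllable 1 onset /wd/: /w/ (glide, 5) → /d/ (stop, 1) does not rise → illicit
/za.tu/ — σ1 onset /z/, coda /∅/ ok; σ2 onset /t/, coda /∅/ ok → licit
/tli.ke/ — σ1 onset /tl/ (1→4 rises), coda /∅/ ok; σ2 onset /k/, coda /∅/ ok → licit
/sa/ — σ1 onset /s/, coda /∅/ ok → licit
/vwo.ta/ — violates constraint 2: word begins with /v/ → illicit
/dro.sru/ — σ1 onset /dr/ (1→4 rises), coda /∅/ ok; σ2 onset /sr/ (2→4 rises), coda /∅/ ok → licit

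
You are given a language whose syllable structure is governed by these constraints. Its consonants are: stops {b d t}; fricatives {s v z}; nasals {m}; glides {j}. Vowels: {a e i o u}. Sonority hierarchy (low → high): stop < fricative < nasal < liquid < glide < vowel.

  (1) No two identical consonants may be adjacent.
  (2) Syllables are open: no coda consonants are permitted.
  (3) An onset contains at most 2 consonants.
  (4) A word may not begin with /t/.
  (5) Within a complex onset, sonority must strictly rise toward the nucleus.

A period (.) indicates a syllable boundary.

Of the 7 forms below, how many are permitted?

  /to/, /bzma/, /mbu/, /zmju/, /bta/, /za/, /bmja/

/to/ — violates constraint 4: word begins with /t/ → not permitted
/bzma/ — violates constraint 3: syllable 1 onset /bzm/ has 3 consonants (> 2) → not permitted
/mbu/ — violates constraint 5: syllable 1 onset /mb/: /m/ (nasal, 3) → /b/ (stop, 1) does not rise → not permitted
/zmju/ — violates constraint 3: syllable 1 onset /zmj/ has 3 consonants (> 2) → not permitted
/bta/ — violates constraint 5: syllable 1 onset /bt/: /b/ (stop, 1) → /t/ (stop, 1) does not rise → not permitted
/za/ — σ1 onset /z/, coda /∅/ ok → permitted
/bmja/ — violates constraint 3: syllable 1 onset /bmj/ has 3 consonants (> 2) → not permitted
Permitted: /za/ → 1.

1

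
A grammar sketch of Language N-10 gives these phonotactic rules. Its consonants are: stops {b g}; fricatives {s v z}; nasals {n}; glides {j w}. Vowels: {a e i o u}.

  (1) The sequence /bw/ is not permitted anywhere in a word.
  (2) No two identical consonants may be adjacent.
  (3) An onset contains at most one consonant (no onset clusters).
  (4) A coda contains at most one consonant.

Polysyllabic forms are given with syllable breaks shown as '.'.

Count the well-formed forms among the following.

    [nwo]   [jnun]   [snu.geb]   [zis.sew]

[nwo] — violates constraint 3: syllable 1 onset /nw/ has 2 consonants (> 1) → ill-formed
[jnun] — violates constraint 3: syllable 1 onset /jn/ has 2 consonants (> 1) → ill-formed
[snu.geb] — violates constraint 3: syllable 1 onset /sn/ has 2 consonants (> 1) → ill-formed
[zis.sew] — violates constraint 2: adjacent identical consonants /ss/ → ill-formed
No form is well-formed → 0.

0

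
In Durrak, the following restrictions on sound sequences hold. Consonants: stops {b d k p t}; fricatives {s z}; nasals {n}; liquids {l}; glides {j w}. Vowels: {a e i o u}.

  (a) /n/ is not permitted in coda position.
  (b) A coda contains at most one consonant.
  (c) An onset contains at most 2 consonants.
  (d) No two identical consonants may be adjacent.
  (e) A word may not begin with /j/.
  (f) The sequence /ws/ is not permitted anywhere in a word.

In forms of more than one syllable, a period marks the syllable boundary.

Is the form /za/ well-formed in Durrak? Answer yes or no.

/za/ — σ1 onset /z/, coda /∅/ ok → well-formed

yes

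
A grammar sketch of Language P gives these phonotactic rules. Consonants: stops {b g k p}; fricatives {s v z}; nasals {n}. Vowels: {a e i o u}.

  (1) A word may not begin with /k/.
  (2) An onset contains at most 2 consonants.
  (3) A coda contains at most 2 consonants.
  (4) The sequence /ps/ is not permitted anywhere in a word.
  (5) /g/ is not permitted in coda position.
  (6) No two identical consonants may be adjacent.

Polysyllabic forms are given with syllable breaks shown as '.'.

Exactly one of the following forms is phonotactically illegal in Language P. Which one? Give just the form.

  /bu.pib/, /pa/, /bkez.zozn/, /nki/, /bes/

/bu.pib/ — σ1 onset /b/, coda /∅/ ok; σ2 onset /p/, coda /b/ ok → phonotactically legal
/pa/ — σ1 onset /p/, coda /∅/ ok → phonotactically legal
/bkez.zozn/ — violates constraint 6: adjacent identical consonants /zz/ → phonotactically illegal
/nki/ — σ1 onset /nk/ (2C), coda /∅/ ok → phonotactically legal
/bes/ — σ1 onset /b/, coda /s/ ok → phonotactically legal

/bkez.zozn/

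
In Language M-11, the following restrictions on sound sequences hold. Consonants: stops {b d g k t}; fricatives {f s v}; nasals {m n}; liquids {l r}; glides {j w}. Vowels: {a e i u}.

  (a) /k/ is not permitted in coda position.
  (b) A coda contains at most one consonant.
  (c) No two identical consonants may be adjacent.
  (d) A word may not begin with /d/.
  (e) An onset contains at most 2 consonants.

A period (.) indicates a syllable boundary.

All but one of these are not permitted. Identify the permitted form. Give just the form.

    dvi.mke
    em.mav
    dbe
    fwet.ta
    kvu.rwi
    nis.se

kvu.rwi

dvi.mke — violates constraint (d): word begins with /d/ → not permitted
em.mav — violates constraint (c): adjacent identical consonants /mm/ → not permitted
dbe — violates constraint (d): word begins with /d/ → not permitted
fwet.ta — violates constraint (c): adjacent identical consonants /tt/ → not permitted
kvu.rwi — σ1 onset /kv/ (2C), coda /∅/ ok; σ2 onset /rw/ (2C), coda /∅/ ok → permitted
nis.se — violates constraint (c): adjacent identical consonants /ss/ → not permitted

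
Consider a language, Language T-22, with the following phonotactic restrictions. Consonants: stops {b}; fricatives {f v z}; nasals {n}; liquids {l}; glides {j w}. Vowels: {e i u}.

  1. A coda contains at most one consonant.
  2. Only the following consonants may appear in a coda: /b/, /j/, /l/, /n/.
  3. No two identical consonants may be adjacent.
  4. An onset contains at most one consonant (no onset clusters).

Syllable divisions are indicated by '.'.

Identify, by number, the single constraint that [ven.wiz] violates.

[ven.wiz]: syllable 2 coda contains /z/, which is not a licensed coda consonant.
This is a violation of constraint 2: "Only the following consonants may appear in a coda: /b/, /j/, /l/, /n/."
The remaining constraints (1, 3, 4) are satisfied.

2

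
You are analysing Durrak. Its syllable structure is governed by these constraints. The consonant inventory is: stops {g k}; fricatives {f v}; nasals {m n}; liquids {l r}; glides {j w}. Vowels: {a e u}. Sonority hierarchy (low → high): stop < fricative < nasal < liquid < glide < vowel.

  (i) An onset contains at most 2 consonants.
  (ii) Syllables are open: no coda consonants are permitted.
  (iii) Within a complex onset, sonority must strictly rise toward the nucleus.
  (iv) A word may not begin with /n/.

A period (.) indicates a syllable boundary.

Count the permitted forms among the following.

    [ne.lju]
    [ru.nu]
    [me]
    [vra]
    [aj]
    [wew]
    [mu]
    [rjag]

[ne.lju] — violates constraint (iv): word begins with /n/ → not permitted
[ru.nu] — σ1 onset /r/, coda /∅/ ok; σ2 onset /n/, coda /∅/ ok → permitted
[me] — σ1 onset /m/, coda /∅/ ok → permitted
[vra] — σ1 onset /vr/ (2→4 rises), coda /∅/ ok → permitted
[aj] — violates constraint (ii): syllable 1 coda /j/ has 1 consonant (> 0) → not permitted
[wew] — violates constraint (ii): syllable 1 coda /w/ has 1 consonant (> 0) → not permitted
[mu] — σ1 onset /m/, coda /∅/ ok → permitted
[rjag] — violates constraint (ii): syllable 1 coda /g/ has 1 consonant (> 0) → not permitted
Permitted: [ru.nu], [me], [vra], [mu] → 4.

4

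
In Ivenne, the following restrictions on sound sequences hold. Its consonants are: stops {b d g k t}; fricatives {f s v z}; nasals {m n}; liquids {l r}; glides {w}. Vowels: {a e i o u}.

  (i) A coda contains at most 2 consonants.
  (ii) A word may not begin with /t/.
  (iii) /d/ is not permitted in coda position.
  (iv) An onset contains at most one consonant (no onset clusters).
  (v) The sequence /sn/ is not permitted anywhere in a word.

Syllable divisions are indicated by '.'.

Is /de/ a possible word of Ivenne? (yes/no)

/de/ — σ1 onset /d/, coda /∅/ ok → phonotactically legal

yes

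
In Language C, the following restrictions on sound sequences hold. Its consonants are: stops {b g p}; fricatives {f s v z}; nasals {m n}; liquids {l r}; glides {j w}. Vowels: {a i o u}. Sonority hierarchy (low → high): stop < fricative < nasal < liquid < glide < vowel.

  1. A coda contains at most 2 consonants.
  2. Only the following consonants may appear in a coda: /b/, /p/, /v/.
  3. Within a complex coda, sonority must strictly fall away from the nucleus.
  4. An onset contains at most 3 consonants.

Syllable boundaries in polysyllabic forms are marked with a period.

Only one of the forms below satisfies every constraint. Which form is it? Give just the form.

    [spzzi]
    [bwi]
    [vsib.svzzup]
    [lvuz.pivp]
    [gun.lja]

[bwi]

[spzzi] — violates constraint 4: syllable 1 onset /spzz/ has 4 consonants (> 3) → ill-formed
[bwi] — σ1 onset /bw/ (2C), coda /∅/ ok → well-formed
[vsib.svzzup] — violates constraint 4: syllable 2 onset /svzz/ has 4 consonants (> 3) → ill-formed
[lvuz.pivp] — violates constraint 2: syllable 1 coda contains /z/, which is not a licensed coda consonant → ill-formed
[gun.lja] — violates constraint 2: syllable 1 coda contains /n/, which is not a licensed coda consonant → ill-formed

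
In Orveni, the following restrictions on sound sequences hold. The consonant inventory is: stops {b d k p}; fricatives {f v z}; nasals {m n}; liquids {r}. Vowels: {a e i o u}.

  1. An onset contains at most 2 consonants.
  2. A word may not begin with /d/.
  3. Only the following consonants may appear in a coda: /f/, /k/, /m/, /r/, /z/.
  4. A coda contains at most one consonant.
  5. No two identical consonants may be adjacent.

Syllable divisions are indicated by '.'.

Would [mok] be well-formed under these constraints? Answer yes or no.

yes

[mok] — σ1 onset /m/, coda /k/ ok → well-formed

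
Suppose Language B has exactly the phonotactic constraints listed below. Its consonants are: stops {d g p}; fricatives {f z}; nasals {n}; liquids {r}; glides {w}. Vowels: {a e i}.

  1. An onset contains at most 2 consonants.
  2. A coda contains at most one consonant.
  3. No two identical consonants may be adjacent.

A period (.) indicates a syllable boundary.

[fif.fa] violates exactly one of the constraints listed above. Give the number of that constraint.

3

[fif.fa]: adjacent identical consonants /ff/.
This is a violation of constraint 3: "No two identical consonants may be adjacent."
The remaining constraints (1, 2) are satisfied.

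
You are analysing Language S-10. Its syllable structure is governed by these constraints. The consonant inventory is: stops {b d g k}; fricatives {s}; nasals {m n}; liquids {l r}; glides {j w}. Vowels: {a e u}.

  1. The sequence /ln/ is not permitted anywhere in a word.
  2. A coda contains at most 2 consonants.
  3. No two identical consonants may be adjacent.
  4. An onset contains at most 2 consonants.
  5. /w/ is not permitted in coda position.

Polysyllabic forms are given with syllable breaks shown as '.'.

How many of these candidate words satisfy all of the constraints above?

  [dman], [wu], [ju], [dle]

[dman] — σ1 onset /dm/ (2C), coda /n/ ok → permitted
[wu] — σ1 onset /w/, coda /∅/ ok → permitted
[ju] — σ1 onset /j/, coda /∅/ ok → permitted
[dle] — σ1 onset /dl/ (2C), coda /∅/ ok → permitted
Permitted: [dman], [wu], [ju], [dle] → 4.

4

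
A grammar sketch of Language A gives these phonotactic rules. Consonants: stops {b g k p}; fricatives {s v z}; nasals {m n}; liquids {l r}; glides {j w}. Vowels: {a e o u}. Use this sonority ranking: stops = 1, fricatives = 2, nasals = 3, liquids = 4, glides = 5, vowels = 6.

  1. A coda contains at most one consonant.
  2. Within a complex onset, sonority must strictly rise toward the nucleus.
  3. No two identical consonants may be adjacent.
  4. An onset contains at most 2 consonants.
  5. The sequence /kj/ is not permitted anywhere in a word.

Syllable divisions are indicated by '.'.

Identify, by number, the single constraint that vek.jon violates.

5

vek.jon: contains banned sequence /kj/.
This is a violation of constraint 5: "The sequence /kj/ is not permitted anywhere in a word."
The remaining constraints (1, 2, 3, 4) are satisfied.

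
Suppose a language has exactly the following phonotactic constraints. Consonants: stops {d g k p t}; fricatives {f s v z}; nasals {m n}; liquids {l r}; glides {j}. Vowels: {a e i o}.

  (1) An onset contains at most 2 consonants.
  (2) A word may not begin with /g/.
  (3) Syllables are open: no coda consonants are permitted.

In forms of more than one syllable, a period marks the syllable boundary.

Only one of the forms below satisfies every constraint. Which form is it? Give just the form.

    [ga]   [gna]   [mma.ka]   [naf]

[mma.ka]

[ga] — violates constraint 2: word begins with /g/ → not permitted
[gna] — violates constraint 2: word begins with /g/ → not permitted
[mma.ka] — σ1 onset /mm/ (2C), coda /∅/ ok; σ2 onset /k/, coda /∅/ ok → permitted
[naf] — violates constraint 3: syllable 1 coda /f/ has 1 consonant (> 0) → not permitted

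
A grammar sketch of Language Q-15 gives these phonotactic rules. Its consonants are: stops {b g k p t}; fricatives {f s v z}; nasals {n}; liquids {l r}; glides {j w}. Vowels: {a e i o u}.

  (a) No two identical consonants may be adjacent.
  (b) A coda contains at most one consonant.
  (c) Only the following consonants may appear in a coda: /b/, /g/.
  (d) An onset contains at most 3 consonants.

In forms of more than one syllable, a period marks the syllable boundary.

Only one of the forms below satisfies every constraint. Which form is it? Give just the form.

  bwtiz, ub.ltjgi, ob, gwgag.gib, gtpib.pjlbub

ob

bwtiz — violates constraint (c): syllable 1 coda contains /z/, which is not a licensed coda consonant → phonotactically illegal
ub.ltjgi — violates constraint (d): syllable 2 onset /ltjg/ has 4 consonants (> 3) → phonotactically illegal
ob — σ1 onset /∅/, coda /b/ ok → phonotactically legal
gwgag.gib — violates constraint (a): adjacent identical consonants /gg/ → phonotactically illegal
gtpib.pjlbub — violates constraint (d): syllable 2 onset /pjlb/ has 4 consonants (> 3) → phonotactically illegal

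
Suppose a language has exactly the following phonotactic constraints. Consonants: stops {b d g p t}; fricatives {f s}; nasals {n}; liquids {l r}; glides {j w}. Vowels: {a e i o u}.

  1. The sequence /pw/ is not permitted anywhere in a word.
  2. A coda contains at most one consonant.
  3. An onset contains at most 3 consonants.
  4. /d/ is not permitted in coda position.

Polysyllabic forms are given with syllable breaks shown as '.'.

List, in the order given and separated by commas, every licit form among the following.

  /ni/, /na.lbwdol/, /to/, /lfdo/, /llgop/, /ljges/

/ni/ — σ1 onset /n/, coda /∅/ ok → licit
/na.lbwdol/ — violates constraint 3: syllable 2 onset /lbwd/ has 4 consonants (> 3) → illicit
/to/ — σ1 onset /t/, coda /∅/ ok → licit
/lfdo/ — σ1 onset /lfd/ (3C), coda /∅/ ok → licit
/llgop/ — σ1 onset /llg/ (3C), coda /p/ ok → licit
/ljges/ — σ1 onset /ljg/ (3C), coda /s/ ok → licit

/ni/, /to/, /lfdo/, /llgop/, /ljges/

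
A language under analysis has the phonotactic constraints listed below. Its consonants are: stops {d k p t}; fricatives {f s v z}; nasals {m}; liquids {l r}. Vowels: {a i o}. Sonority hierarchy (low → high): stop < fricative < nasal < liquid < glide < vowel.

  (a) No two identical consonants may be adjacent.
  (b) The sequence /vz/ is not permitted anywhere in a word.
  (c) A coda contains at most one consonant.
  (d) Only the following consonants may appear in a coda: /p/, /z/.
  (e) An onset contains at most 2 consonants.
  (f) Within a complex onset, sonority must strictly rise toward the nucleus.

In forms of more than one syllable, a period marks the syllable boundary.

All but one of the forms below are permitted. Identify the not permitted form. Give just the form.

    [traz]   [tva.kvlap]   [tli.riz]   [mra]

[tva.kvlap]

[traz] — σ1 onset /tr/ (1→4 rises), coda /z/ ok → permitted
[tva.kvlap] — violates constraint (e): syllable 2 onset /kvl/ has 3 consonants (> 2) → not permitted
[tli.riz] — σ1 onset /tl/ (1→4 rises), coda /∅/ ok; σ2 onset /r/, coda /z/ ok → permitted
[mra] — σ1 onset /mr/ (3→4 rises), coda /∅/ ok → permitted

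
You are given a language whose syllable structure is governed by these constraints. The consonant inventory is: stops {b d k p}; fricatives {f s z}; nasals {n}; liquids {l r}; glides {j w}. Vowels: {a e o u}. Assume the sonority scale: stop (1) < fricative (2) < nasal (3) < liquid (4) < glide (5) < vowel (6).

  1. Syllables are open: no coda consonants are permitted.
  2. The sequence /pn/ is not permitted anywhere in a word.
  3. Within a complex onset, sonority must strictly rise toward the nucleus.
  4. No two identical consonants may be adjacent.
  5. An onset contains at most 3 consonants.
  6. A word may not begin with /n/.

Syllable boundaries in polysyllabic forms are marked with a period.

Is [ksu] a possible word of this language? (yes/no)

yes

[ksu] — σ1 onset /ks/ (1→2 rises), coda /∅/ ok → licit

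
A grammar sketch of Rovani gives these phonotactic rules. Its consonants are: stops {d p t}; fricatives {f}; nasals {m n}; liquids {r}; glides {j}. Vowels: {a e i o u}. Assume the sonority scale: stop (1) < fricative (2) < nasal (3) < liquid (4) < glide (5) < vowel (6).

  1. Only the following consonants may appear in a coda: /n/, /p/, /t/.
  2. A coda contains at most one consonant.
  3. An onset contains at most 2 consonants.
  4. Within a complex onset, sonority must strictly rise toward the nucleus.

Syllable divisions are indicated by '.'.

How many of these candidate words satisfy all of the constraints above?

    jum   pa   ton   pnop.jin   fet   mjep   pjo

6

jum — violates constraint 1: syllable 1 coda contains /m/, which is not a licensed coda consonant → ill-formed
pa — σ1 onset /p/, coda /∅/ ok → well-formed
ton — σ1 onset /t/, coda /n/ ok → well-formed
pnop.jin — σ1 onset /pn/ (1→3 rises), coda /p/ ok; σ2 onset /j/, coda /n/ ok → well-formed
fet — σ1 onset /f/, coda /t/ ok → well-formed
mjep — σ1 onset /mj/ (3→5 rises), coda /p/ ok → well-formed
pjo — σ1 onset /pj/ (1→5 rises), coda /∅/ ok → well-formed
Well-formed: pa, ton, pnop.jin, fet, mjep, pjo → 6.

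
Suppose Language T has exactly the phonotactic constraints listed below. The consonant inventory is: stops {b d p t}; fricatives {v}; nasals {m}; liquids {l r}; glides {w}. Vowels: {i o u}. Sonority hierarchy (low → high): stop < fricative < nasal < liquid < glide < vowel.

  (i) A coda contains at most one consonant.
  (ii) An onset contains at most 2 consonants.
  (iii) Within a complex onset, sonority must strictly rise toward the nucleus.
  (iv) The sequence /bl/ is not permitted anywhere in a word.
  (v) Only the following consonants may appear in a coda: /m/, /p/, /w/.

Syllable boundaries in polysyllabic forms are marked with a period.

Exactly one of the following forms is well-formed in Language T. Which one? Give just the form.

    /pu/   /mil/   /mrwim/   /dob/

/pu/

/pu/ — σ1 onset /p/, coda /∅/ ok → well-formed
/mil/ — violates constraint (v): syllable 1 coda contains /l/, which is not a licensed coda consonant → ill-formed
/mrwim/ — violates constraint (ii): syllable 1 onset /mrw/ has 3 consonants (> 2) → ill-formed
/dob/ — violates constraint (v): syllable 1 coda contains /b/, which is not a licensed coda consonant → ill-formed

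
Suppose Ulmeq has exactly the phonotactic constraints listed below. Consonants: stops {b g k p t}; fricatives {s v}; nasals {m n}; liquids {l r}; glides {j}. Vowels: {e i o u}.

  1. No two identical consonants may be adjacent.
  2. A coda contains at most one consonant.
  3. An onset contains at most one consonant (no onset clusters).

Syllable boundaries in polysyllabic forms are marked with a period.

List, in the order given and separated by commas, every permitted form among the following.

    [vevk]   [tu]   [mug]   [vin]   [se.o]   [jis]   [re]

[tu], [mug], [vin], [se.o], [jis], [re]

[vevk] — violates constraint 2: syllable 1 coda /vk/ has 2 consonants (> 1) → not permitted
[tu] — σ1 onset /t/, coda /∅/ ok → permitted
[mug] — σ1 onset /m/, coda /g/ ok → permitted
[vin] — σ1 onset /v/, coda /n/ ok → permitted
[se.o] — σ1 onset /s/, coda /∅/ ok; σ2 onset /∅/, coda /∅/ ok → permitted
[jis] — σ1 onset /j/, coda /s/ ok → permitted
[re] — σ1 onset /r/, coda /∅/ ok → permitted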